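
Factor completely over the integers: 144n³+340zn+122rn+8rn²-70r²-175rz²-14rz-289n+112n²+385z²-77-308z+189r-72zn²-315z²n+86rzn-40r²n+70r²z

Group: 7z(10r²-25rz-2rn-27r-45zn+55z-36n²+35n+11) + (-4n-7)(10r²-25rz-2rn-27r-45zn+55z-36n²+35n+11); both groups contain (10r²-25rz-2rn-27r-45zn+55z-36n²+35n+11), so (7z-4n-7) is a factor with cofactor 10r²-25rz-2rn-27r-45zn+55z-36n²+35n+11.
The cofactor groups again: 10r²-25rz-2rn-27r-45zn+55z-36n²+35n+11 = 2r(5r+9n-11) + (-5z-4n-1)(5r+9n-11); both groups contain (5r+9n-11), giving (2r-5z-4n-1)(5r+9n-11).

(2r-5z-4n-1)(7z-4n-7)(5r+9n-11)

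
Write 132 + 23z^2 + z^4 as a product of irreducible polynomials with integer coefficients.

(z^2 + 11)(z^2 + 12)

Substitute u = z^2 to get a quadratic in u, then factor.
z^2 + 12 is irreducible over ℤ (always positive, so no real roots).
z^2 + 11 is irreducible over ℤ (always positive, so no real roots).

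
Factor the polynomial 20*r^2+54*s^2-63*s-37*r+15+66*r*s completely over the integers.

(4*r+6*s-5)*(5*r+9*s-3)

Group: 4*r*(5*r+9*s-3) + (6*s-5)*(5*r+9*s-3); both groups contain (5*r+9*s-3).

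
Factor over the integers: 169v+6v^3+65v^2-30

Trying the rational-root candidates, v = -6 is a root, so (v+6) is a factor; dividing leaves 6v^2+29v-5.
The remaining quadratic factors as (v+5)(6v-1).

(6v-1)(v+5)(v+6)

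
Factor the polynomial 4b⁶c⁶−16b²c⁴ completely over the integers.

4b²c⁴(b²c+2)(b²c−2)

Factor out 4b²c⁴ first: what remains is b⁴c²−4.
Recognize a difference of squares with the parts b²c and 2.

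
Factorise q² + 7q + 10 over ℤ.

Two integers with product 10 and sum 7 are 2 and 5.

(q + 2)(q + 5)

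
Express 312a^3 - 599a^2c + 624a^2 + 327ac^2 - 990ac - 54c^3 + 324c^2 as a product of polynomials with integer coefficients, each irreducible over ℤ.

(13a - 6c)(3a - c + 6)(8a - 9c)

Group: 8a(39a^2 - 31ac + 78a + 6c^2 - 36c) - 9c(39a^2 - 31ac + 78a + 6c^2 - 36c); both groups contain (39a^2 - 31ac + 78a + 6c^2 - 36c), so (8a - 9c) is a factor with cofactor 39a^2 - 31ac + 78a + 6c^2 - 36c.
The cofactor groups again: 39a^2 - 31ac + 78a + 6c^2 - 36c = 3a(13a - 6c) + (-c + 6)(13a - 6c); both groups contain (13a - 6c), giving (3a - c + 6)(13a - 6c).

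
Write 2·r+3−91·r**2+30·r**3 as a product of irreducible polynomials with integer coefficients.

Among the possible rational roots, r = 3 is a root, giving the factor (r−3) and quotient 30·r**2−r−1.
The remaining quadratic factors as (6·r+1)(5·r−1).

(5·r−1)·(6·r+1)·(r−3)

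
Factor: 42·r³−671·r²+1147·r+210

(6·r+1)·(7·r−15)·(r−14)

Testing divisors of the constant over divisors of the leading coefficient, r = 14 is a root, so (r−14) divides it; the quotient is 42·r²−83·r−15.
The remaining quadratic factors as (7·r−15)(6·r+1).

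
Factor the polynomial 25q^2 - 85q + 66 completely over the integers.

Need a pair with product 25·66 = 1650 and sum -85: that's -30 and -55.
Split the middle term: 25q^2 - 30q - 55q + 66 = 5q(5q - 6) - 11(5q - 6).

(5q - 11)(5q - 6)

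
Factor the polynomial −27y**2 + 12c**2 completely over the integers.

Every term has a factor of 3. Then 4c**2 − 9y**2 = (2c)² − (3y)².

3(2c + 3y)(2c − 3y)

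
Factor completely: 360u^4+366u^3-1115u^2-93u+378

By the rational root theorem, u = 2/3 is a root, giving the factor (3u-2) and quotient 120u^3+202u^2-237u-189.
Then u = -3/5 is a root, so (5u+3) divides it; the quotient is 24u^2+26u-63.
The remaining quadratic factors as (6u-7)(4u+9).

(3u-2)(4u+9)(5u+3)(6u-7)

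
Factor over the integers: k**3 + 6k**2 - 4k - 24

Testing divisors of the constant over divisors of the leading coefficient, k = -6 is a root, so (k + 6) is a factor; dividing leaves k**2 - 4.
The remaining quadratic factors as (k - 2)(k + 2).

(k + 2)(k + 6)(k - 2)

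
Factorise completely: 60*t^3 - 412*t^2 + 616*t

4*t*(3*t - 14)*(5*t - 11)

Pull out the common factor 4*t, then factor the remaining trinomial.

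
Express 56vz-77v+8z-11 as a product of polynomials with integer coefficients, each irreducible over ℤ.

(7v+1)(8z-11)

Group as (56vz-77v) + (8z-11) = 7v(8z-11) + (8z-11).
Both groups share the factor (8z-11).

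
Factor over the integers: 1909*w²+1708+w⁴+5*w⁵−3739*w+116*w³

(5*w−4)*(w+7)*(w−1)*(w²−5*w+61)

Among the possible rational roots, w = −7 is a root, giving the factor (w+7) and quotient 5*w⁴−34*w³+354*w²−569*w+244.
Continuing, w = 1 is a root, so (w−1) divides it; the quotient is 5*w³−29*w²+325*w−244.
Next, w = 4/5 is a root, so (5*w−4) divides it; the quotient is w²−5*w+61.
The quadratic w²−5*w+61 has discriminant −219 < 0 and is irreducible over ℤ.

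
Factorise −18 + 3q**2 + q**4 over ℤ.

Substitute u = q**2 to get a quadratic in u, then factor.
q**2 − 3 is irreducible over ℤ (3 is not a perfect square).
q**2 + 6 is irreducible over ℤ (always positive, so no real roots).

(q**2 + 6)(q**2 − 3)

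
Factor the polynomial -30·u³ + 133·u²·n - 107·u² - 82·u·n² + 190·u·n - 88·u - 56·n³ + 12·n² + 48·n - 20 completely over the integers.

Group: 2·u·(-15·u² + 14·u·n - 16·u + 8·n² + 4·n - 4) + (-7·n + 5)·(-15·u² + 14·u·n - 16·u + 8·n² + 4·n - 4); both groups contain (-15·u² + 14·u·n - 16·u + 8·n² + 4·n - 4), so (2·u - 7·n + 5) is a factor with cofactor -15·u² + 14·u·n - 16·u + 8·n² + 4·n - 4.
The cofactor groups again: -15·u² + 14·u·n - 16·u + 8·n² + 4·n - 4 = -5·u·(3·u - 4·n + 2) + (-2·n - 2)·(3·u - 4·n + 2); both groups contain (3·u - 4·n + 2), giving -(5·u + 2·n + 2)·(3·u - 4·n + 2).

-(3·u - 4·n + 2)·(2·u - 7·n + 5)·(5·u + 2·n + 2)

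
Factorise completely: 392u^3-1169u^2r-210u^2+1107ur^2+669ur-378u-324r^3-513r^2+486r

Group: 7u(56u^2-135ur+42u+81r^2-54r) + (-4r-9)(56u^2-135ur+42u+81r^2-54r); both groups contain (56u^2-135ur+42u+81r^2-54r), so (7u-4r-9) is a factor with cofactor 56u^2-135ur+42u+81r^2-54r.
The cofactor groups again: 56u^2-135ur+42u+81r^2-54r = 8u(7u-9r) + (-9r+6)(7u-9r); both groups contain (7u-9r), giving (8u-9r+6)(7u-9r).

(7u-4r-9)(7u-9r)(8u-9r+6)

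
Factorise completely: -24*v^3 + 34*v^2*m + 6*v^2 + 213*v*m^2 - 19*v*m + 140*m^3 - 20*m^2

-(v - 4*m)*(6*v + 5*m)*(4*v + 7*m - 1)

Group: 6*v*(-4*v^2 + 9*v*m + v + 28*m^2 - 4*m) + 5*m*(-4*v^2 + 9*v*m + v + 28*m^2 - 4*m); both groups contain (-4*v^2 + 9*v*m + v + 28*m^2 - 4*m), so (6*v + 5*m) is a factor with cofactor -4*v^2 + 9*v*m + v + 28*m^2 - 4*m.
The cofactor groups again: -4*v^2 + 9*v*m + v + 28*m^2 - 4*m = -4*v*(v - 4*m) + (-7*m + 1)*(v - 4*m); both groups contain (v - 4*m), giving -(4*v + 7*m - 1)*(v - 4*m).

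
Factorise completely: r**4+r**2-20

(r+2)*(r-2)*(r**2+5)

Substitute u = r**2 to get a quadratic in u, then factor.
r**2-4 is a difference of squares.
r**2+5 is irreducible over ℤ (always positive, so no real roots).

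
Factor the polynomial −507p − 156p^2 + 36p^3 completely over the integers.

Pull out the common factor 3p, then factor the remaining trinomial.

3p(2p − 13)(6p + 13)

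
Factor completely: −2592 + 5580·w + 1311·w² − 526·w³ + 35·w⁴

(5·w + 12)·(7·w − 3)·(w − 8)·(w − 9)

Among the possible rational roots, w = −12/5 is a root, so (5·w + 12) divides it; the quotient is 7·w³ − 122·w² + 555·w − 216.
Continuing, w = 3/7 is a root, so (7·w − 3) divides it; the quotient is w² − 17·w + 72.
The remaining quadratic factors as (w − 9)(w − 8).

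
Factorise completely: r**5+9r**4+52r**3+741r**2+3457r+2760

(r+1)(r+5)(r+8)(r**2-5r+69)

Trying the rational-root candidates, r = -8 is a root, so (r+8) is a factor; dividing leaves r**4+r**3+44r**2+389r+345.
Continuing, r = -1 is a root, giving the factor (r+1) and quotient r**3+44r+345.
Then r = -5 is a root, so (r+5) divides it; the quotient is r**2-5r+69.
The quadratic r**2-5r+69 has discriminant -251 < 0 and is irreducible over ℤ.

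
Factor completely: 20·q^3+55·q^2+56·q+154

Group as (20·q^3+56·q) + (55·q^2+154) = 4·q·(5·q^2+14) + 11·(5·q^2+14).
Both groups share the factor (5·q^2+14).

(4·q+11)·(5·q^2+14)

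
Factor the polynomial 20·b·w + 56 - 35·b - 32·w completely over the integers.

(4·w - 7)·(5·b - 8)

Group as (20·b·w - 35·b) + (-32·w + 56) = 5·b·(4·w - 7) - 8·(4·w - 7).
Both groups share the factor (4·w - 7).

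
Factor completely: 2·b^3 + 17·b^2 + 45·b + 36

(2·b + 3)·(b + 3)·(b + 4)

Trying the rational-root candidates, b = −3/2 is a root, giving the factor (2·b + 3) and quotient b^2 + 7·b + 12.
The remaining quadratic factors as (b + 3)(b + 4).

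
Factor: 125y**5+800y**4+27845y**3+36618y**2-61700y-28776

Among the possible rational roots, y = -11/5 is a root, so (5y+11) is a factor; dividing leaves 25y**4+105y**3+5338y**2-4420y-2616.
Next, y = -2/5 is a root, so (5y+2) is a factor; dividing leaves 5y**3+19y**2+1060y-1308.
Next, y = 6/5 is a root, so (5y-6) divides it; the quotient is y**2+5y+218.
The quadratic y**2+5y+218 has discriminant -847 < 0 and is irreducible over ℤ.

(5y+11)(5y+2)(5y-6)(y**2+5y+218)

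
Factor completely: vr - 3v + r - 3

Group as (vr - 3v) + (r - 3) = v(r - 3) + (r - 3).
Both groups share the factor (r - 3).

(r - 3)(v + 1)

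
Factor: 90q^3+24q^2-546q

6q(3q-7)(5q+13)

Pull out the common factor 6q, then factor the remaining trinomial.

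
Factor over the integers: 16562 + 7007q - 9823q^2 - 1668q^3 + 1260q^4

By the rational root theorem, q = 14/5 is a root, so (5q - 14) divides it; the quotient is 252q^3 + 372q^2 - 923q - 1183.
Continuing, q = -7/6 is a root, so (6q + 7) divides it; the quotient is 42q^2 + 13q - 169.
The remaining quadratic factors as (7q - 13)(6q + 13).

(5q - 14)(6q + 13)(6q + 7)(7q - 13)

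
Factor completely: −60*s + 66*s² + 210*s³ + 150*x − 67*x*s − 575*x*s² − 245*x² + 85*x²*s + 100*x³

(5*x − 2*s)*(4*x − 7*s − 5)*(5*x + 15*s − 6)

Group: 5*x*(20*x² − 43*x*s − 25*x + 14*s² + 10*s) + (15*s − 6)*(20*x² − 43*x*s − 25*x + 14*s² + 10*s); both groups contain (20*x² − 43*x*s − 25*x + 14*s² + 10*s), so (5*x + 15*s − 6) is a factor with cofactor 20*x² − 43*x*s − 25*x + 14*s² + 10*s.
The cofactor groups again: 20*x² − 43*x*s − 25*x + 14*s² + 10*s = 4*x*(5*x − 2*s) + (−7*s − 5)*(5*x − 2*s); both groups contain (5*x − 2*s), giving (4*x − 7*s − 5)*(5*x − 2*s).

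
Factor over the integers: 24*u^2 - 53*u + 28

(3*u - 4)*(8*u - 7)

Need a pair with product 24·28 = 672 and sum -53: that's -21 and -32.
Split the middle term: 24*u^2 - 21*u - 32*u + 28 = 3*u*(8*u - 7) - 4*(8*u - 7).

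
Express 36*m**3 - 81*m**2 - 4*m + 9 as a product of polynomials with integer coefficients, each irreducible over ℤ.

Group as (36*m**3 - 4*m) + (-81*m**2 + 9) = 4*m*(9*m**2 - 1) - 9*(9*m**2 - 1).
Both groups share the factor (9*m**2 - 1).

(3*m + 1)*(3*m - 1)*(4*m - 9)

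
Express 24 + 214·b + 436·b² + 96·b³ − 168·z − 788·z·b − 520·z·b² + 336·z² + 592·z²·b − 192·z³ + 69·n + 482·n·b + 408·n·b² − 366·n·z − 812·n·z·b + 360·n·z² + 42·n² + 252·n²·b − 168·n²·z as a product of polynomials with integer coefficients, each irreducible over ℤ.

−(4·z − 6·b − 1)·(7·n − 8·z + 2·b + 8)·(6·n − 6·z + 8·b + 3)

Group: 4·z·(−42·n² + 90·n·z − 68·n·b − 69·n − 48·z² + 76·z·b + 72·z − 16·b² − 70·b − 24) + (−6·b − 1)·(−42·n² + 90·n·z − 68·n·b − 69·n − 48·z² + 76·z·b + 72·z − 16·b² − 70·b − 24); both groups contain (−42·n² + 90·n·z − 68·n·b − 69·n − 48·z² + 76·z·b + 72·z − 16·b² − 70·b − 24), so (4·z − 6·b − 1) is a factor with cofactor −42·n² + 90·n·z − 68·n·b − 69·n − 48·z² + 76·z·b + 72·z − 16·b² − 70·b − 24.
The cofactor groups again: −42·n² + 90·n·z − 68·n·b − 69·n − 48·z² + 76·z·b + 72·z − 16·b² − 70·b − 24 = −6·n·(7·n − 8·z + 2·b + 8) + (6·z − 8·b − 3)·(7·n − 8·z + 2·b + 8); both groups contain (7·n − 8·z + 2·b + 8), giving −(6·n − 6·z + 8·b + 3)·(7·n − 8·z + 2·b + 8).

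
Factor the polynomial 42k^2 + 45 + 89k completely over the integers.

(6k + 5)(7k + 9)

Need a pair with product 42·45 = 1890 and sum 89: that's 35 and 54.
Split the middle term: 42k^2 + 35k + 54k + 45 = 7k(6k + 5) + 9(6k + 5).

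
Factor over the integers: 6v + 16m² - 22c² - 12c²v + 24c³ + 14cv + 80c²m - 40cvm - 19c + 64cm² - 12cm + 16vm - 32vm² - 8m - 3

Group: 4c(6c² + 20cm - 7c + 16m² - 8m - 3) + (-2v + 1)(6c² + 20cm - 7c + 16m² - 8m - 3); both groups contain (6c² + 20cm - 7c + 16m² - 8m - 3), so (4c - 2v + 1) is a factor with cofactor 6c² + 20cm - 7c + 16m² - 8m - 3.
The cofactor groups again: 6c² + 20cm - 7c + 16m² - 8m - 3 = 2c(3c + 4m + 1) + (4m - 3)(3c + 4m + 1); both groups contain (3c + 4m + 1), giving (2c + 4m - 3)(3c + 4m + 1).

(2c + 4m - 3)(3c + 4m + 1)(4c - 2v + 1)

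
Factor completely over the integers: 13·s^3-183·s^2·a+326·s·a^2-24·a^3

Group: s·(13·s^2-157·s·a+12·a^2) - 2·a·(13·s^2-157·s·a+12·a^2); both groups contain (13·s^2-157·s·a+12·a^2), so (s-2·a) is a factor with cofactor 13·s^2-157·s·a+12·a^2.
The cofactor groups again: 13·s^2-157·s·a+12·a^2 = s·(13·s-a) - 12·a·(13·s-a); both groups contain (13·s-a), giving (s-12·a)·(13·s-a).

(s-12·a)·(s-2·a)·(13·s-a)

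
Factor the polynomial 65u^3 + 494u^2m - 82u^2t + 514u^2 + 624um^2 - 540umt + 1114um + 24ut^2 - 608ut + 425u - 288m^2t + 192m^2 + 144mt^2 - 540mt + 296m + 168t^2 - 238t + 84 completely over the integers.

(13u - 6t + 4)(u + 6m + 7)(5u + 8m - 4t + 3)

Group: 13u(5u^2 + 38um - 4ut + 38u + 48m^2 - 24mt + 74m - 28t + 21) + (-6t + 4)(5u^2 + 38um - 4ut + 38u + 48m^2 - 24mt + 74m - 28t + 21); both groups contain (5u^2 + 38um - 4ut + 38u + 48m^2 - 24mt + 74m - 28t + 21), so (13u - 6t + 4) is a factor with cofactor 5u^2 + 38um - 4ut + 38u + 48m^2 - 24mt + 74m - 28t + 21.
The cofactor groups again: 5u^2 + 38um - 4ut + 38u + 48m^2 - 24mt + 74m - 28t + 21 = u(5u + 8m - 4t + 3) + (6m + 7)(5u + 8m - 4t + 3); both groups contain (5u + 8m - 4t + 3), giving (u + 6m + 7)(5u + 8m - 4t + 3).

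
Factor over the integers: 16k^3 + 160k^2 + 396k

4k(2k + 11)(2k + 9)

Pull out the common factor 4k, then factor the remaining trinomial.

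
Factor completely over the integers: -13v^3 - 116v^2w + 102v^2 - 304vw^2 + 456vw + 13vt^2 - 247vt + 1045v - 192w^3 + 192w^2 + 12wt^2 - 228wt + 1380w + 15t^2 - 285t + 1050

-(v + 4w - t + 5)(13v + 12w + 15)(v + 4w + t - 14)

Group: 13v(-v^2 - 8vw + 9v - 16w^2 + 36w + t^2 - 19t + 70) + (12w + 15)(-v^2 - 8vw + 9v - 16w^2 + 36w + t^2 - 19t + 70); both groups contain (-v^2 - 8vw + 9v - 16w^2 + 36w + t^2 - 19t + 70), so (13v + 12w + 15) is a factor with cofactor -v^2 - 8vw + 9v - 16w^2 + 36w + t^2 - 19t + 70.
The cofactor groups again: -v^2 - 8vw + 9v - 16w^2 + 36w + t^2 - 19t + 70 = -v(v + 4w - t + 5) + (-4w - t + 14)(v + 4w - t + 5); both groups contain (v + 4w - t + 5), giving -(v + 4w + t - 14)(v + 4w - t + 5).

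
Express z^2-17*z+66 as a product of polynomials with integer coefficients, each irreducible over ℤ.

Two integers with product 66 and sum -17 are -6 and -11.

(z-11)*(z-6)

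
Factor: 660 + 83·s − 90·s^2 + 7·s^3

Testing divisors of the constant over divisors of the leading coefficient, s = 4 is a root, giving the factor (s − 4) and quotient 7·s^2 − 62·s − 165.
The remaining quadratic factors as (7·s + 15)(s − 11).

(7·s + 15)·(s − 11)·(s − 4)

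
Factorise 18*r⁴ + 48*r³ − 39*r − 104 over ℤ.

Group as (18*r⁴ − 39*r) + (48*r³ − 104) = 3*r*(6*r³ − 13) + 8*(6*r³ − 13).
Both groups share the factor (6*r³ − 13).

(3*r + 8)*(6*r³ − 13)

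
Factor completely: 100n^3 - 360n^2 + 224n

4n(5n - 14)(5n - 4)

Pull out the common factor 4n, then factor the remaining trinomial.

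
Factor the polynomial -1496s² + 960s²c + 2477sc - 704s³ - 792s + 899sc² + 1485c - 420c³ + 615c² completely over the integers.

-(8s - 15c)(11s - 4c + 11)(8s + 7c + 9)

Group: 8s(-88s² + 197sc - 88s - 60c² + 165c) + (7c + 9)(-88s² + 197sc - 88s - 60c² + 165c); both groups contain (-88s² + 197sc - 88s - 60c² + 165c), so (8s + 7c + 9) is a factor with cofactor -88s² + 197sc - 88s - 60c² + 165c.
The cofactor groups again: -88s² + 197sc - 88s - 60c² + 165c = -8s(11s - 4c + 11) + 15c(11s - 4c + 11); both groups contain (11s - 4c + 11), giving -(8s - 15c)(11s - 4c + 11).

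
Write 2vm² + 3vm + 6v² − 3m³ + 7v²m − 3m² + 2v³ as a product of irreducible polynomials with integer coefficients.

(2v − m)(v + 3m + 3)(v + m)

Group: 2v(v² + 4vm + 3v + 3m² + 3m) − m(v² + 4vm + 3v + 3m² + 3m); both groups contain (v² + 4vm + 3v + 3m² + 3m), so (2v − m) is a factor with cofactor v² + 4vm + 3v + 3m² + 3m.
The cofactor groups again: v² + 4vm + 3v + 3m² + 3m = v(v + m) + (3m + 3)(v + m); both groups contain (v + m), giving (v + 3m + 3)(v + m).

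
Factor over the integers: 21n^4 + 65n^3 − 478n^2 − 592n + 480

(3n + 5)(7n − 4)(n + 6)(n − 4)

Trying the rational-root candidates, n = −6 is a root, giving the factor (n + 6) and quotient 21n^3 − 61n^2 − 112n + 80.
Next, n = −5/3 is a root, giving the factor (3n + 5) and quotient 7n^2 − 32n + 16.
The remaining quadratic factors as (n − 4)(7n − 4).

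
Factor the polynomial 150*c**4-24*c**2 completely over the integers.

6*c**2*(5*c+2)*(5*c-2)

Factor out 6*c**2, leaving 25*c**2-4, which is a difference of two squares.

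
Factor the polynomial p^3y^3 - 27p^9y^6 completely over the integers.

Every term has a factor of p^3y^3; factoring it out leaves -27p^6y^3 + 1.
Recognize a difference of cubes with the parts 1 and 3p^2y.

-p^3y^3(3p^2y - 1)(9p^4y^2 + 3p^2y + 1)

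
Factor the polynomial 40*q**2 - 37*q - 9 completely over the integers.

Need a pair with product 40·(-9) = -360 and sum -37: that's -45 and 8.
Split the middle term: 40*q**2 - 45*q + 8*q - 9 = 5*q*(8*q - 9) + (8*q - 9).

(5*q + 1)*(8*q - 9)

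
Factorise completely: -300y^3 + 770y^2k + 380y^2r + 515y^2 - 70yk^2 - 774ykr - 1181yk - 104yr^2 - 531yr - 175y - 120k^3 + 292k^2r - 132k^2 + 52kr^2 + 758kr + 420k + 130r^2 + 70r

-(5y - 12k - 2r)(4y - 2k - 5)(15y + 5k - 13r - 7)

Group: 15y(-20y^2 + 58yk + 8yr + 25y - 24k^2 - 4kr - 60k - 10r) + (5k - 13r - 7)(-20y^2 + 58yk + 8yr + 25y - 24k^2 - 4kr - 60k - 10r); both groups contain (-20y^2 + 58yk + 8yr + 25y - 24k^2 - 4kr - 60k - 10r), so (15y + 5k - 13r - 7) is a factor with cofactor -20y^2 + 58yk + 8yr + 25y - 24k^2 - 4kr - 60k - 10r.
The cofactor groups again: -20y^2 + 58yk + 8yr + 25y - 24k^2 - 4kr - 60k - 10r = -5y(4y - 2k - 5) + (12k + 2r)(4y - 2k - 5); both groups contain (4y - 2k - 5), giving -(5y - 12k - 2r)(4y - 2k - 5).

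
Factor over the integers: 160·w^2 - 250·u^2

10·(4·w - 5·u)·(4·w + 5·u)

Every term has a factor of 10. Then 16·w^2 - 25·u^2 = (4·w)² − (5·u)².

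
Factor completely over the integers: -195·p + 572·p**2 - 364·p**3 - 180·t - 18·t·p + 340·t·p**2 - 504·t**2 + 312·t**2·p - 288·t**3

-(12·t - 14·p + 15)·(2·t - 2·p + 1)·(12·t + 13·p)

Group: 12·t·(-24·t**2 + 52·t·p - 42·t - 28·p**2 + 44·p - 15) + 13·p·(-24·t**2 + 52·t·p - 42·t - 28·p**2 + 44·p - 15); both groups contain (-24·t**2 + 52·t·p - 42·t - 28·p**2 + 44·p - 15), so (12·t + 13·p) is a factor with cofactor -24·t**2 + 52·t·p - 42·t - 28·p**2 + 44·p - 15.
The cofactor groups again: -24·t**2 + 52·t·p - 42·t - 28·p**2 + 44·p - 15 = -2·t·(12·t - 14·p + 15) + (2·p - 1)·(12·t - 14·p + 15); both groups contain (12·t - 14·p + 15), giving -(2·t - 2·p + 1)·(12·t - 14·p + 15).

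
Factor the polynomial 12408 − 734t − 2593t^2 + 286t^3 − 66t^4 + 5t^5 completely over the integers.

(5t − 11)(t + 2)(t − 12)(t^2 − t + 47)

By the rational root theorem, t = 12 is a root, giving the factor (t − 12) and quotient 5t^4 − 6t^3 + 214t^2 − 25t − 1034.
Continuing, t = −2 is a root, giving the factor (t + 2) and quotient 5t^3 − 16t^2 + 246t − 517.
Then t = 11/5 is a root, so (5t − 11) divides it; the quotient is t^2 − t + 47.
The quadratic t^2 − t + 47 has discriminant −187 < 0 and is irreducible over ℤ.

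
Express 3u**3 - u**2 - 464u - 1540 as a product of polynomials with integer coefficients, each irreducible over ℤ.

Among the possible rational roots, u = -11/3 is a root, so (3u + 11) divides it; the quotient is u**2 - 4u - 140.
The remaining quadratic factors as (u + 10)(u - 14).

(3u + 11)(u + 10)(u - 14)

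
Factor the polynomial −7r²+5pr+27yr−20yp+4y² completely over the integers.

Group: y(4y−r) + (−5p+7r)(4y−r); both groups contain (4y−r).

(y−5p+7r)(4y−r)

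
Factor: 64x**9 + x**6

Factor out x**6 first: what remains is 64x**3 + 1.
Recognize a sum of cubes with the parts 4x and 1.

x**6(4x + 1)(16x**2 - 4x + 1)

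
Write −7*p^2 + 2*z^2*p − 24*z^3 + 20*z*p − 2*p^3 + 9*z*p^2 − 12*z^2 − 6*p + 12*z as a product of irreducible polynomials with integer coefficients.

Group: 2*z*(−12*z^2 − 5*z*p − 6*z + 2*p^2 + 7*p + 6) − p*(−12*z^2 − 5*z*p − 6*z + 2*p^2 + 7*p + 6); both groups contain (−12*z^2 − 5*z*p − 6*z + 2*p^2 + 7*p + 6), so (2*z − p) is a factor with cofactor −12*z^2 − 5*z*p − 6*z + 2*p^2 + 7*p + 6.
The cofactor groups again: −12*z^2 − 5*z*p − 6*z + 2*p^2 + 7*p + 6 = −4*z*(3*z + 2*p + 3) + (p + 2)*(3*z + 2*p + 3); both groups contain (3*z + 2*p + 3), giving −(4*z − p − 2)*(3*z + 2*p + 3).

−(2*z − p)*(4*z − p − 2)*(3*z + 2*p + 3)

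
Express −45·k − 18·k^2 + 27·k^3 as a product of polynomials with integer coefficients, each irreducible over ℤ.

Pull out the common factor 9·k, then factor the remaining trinomial.

9·k·(3·k − 5)·(k + 1)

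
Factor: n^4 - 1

Write as (n^2)² − (1)², then factor n^2 - 1 once more.

(n + 1)*(n - 1)*(n^2 + 1)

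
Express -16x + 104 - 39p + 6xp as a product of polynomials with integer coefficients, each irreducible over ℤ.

Group as (6xp - 16x) + (-39p + 104) = 2x(3p - 8) - 13(3p - 8).
Both groups share the factor (3p - 8).

(2x - 13)(3p - 8)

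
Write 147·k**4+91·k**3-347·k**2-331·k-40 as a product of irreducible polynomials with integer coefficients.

(3·k-5)·(7·k+1)·(7·k+8)·(k+1)

Among the possible rational roots, k = -1 is a root, giving the factor (k+1) and quotient 147·k**3-56·k**2-291·k-40.
Then k = 5/3 is a root, so (3·k-5) divides it; the quotient is 49·k**2+63·k+8.
The remaining quadratic factors as (7·k+8)(7·k+1).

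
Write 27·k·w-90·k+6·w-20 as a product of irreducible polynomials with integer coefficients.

Group as (27·k·w-90·k) + (6·w-20) = 9·k·(3·w-10) + 2·(3·w-10).
Both groups share the factor (3·w-10).

(3·w-10)·(9·k+2)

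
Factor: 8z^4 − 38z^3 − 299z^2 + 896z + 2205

Trying the rational-root candidates, z = −7/4 is a root, so (4z + 7) is a factor; dividing leaves 2z^3 − 13z^2 − 52z + 315.
Then z = −5 is a root, giving the factor (z + 5) and quotient 2z^2 − 23z + 63.
The remaining quadratic factors as (z − 7)(2z − 9).

(2z − 9)(4z + 7)(z + 5)(z − 7)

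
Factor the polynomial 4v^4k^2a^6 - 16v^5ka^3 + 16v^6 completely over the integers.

Factor out 4v^4 first: what remains is 4v^2 - 4vka^3 + k^2a^6.
Recognize a perfect-square trinomial with the parts 2v and ka^3.

4v^4(2v - ka^3)^2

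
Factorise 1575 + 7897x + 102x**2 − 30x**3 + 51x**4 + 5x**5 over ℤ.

(5x + 1)(x + 7)(x + 9)(x**2 − 6x + 25)

Testing divisors of the constant over divisors of the leading coefficient, x = −1/5 is a root, giving the factor (5x + 1) and quotient x**4 + 10x**3 − 8x**2 + 22x + 1575.
Continuing, x = −9 is a root, so (x + 9) divides it; the quotient is x**3 + x**2 − 17x + 175.
Continuing, x = −7 is a root, so (x + 7) divides it; the quotient is x**2 − 6x + 25.
The quadratic x**2 − 6x + 25 has discriminant −64 < 0 and is irreducible over ℤ.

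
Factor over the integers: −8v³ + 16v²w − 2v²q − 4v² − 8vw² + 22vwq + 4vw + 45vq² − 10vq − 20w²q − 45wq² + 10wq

Group: 2v(−4v² + 8vw + 9vq − 2v − 4w² − 9wq + 2w) + 5q(−4v² + 8vw + 9vq − 2v − 4w² − 9wq + 2w); both groups contain (−4v² + 8vw + 9vq − 2v − 4w² − 9wq + 2w), so (2v + 5q) is a factor with cofactor −4v² + 8vw + 9vq − 2v − 4w² − 9wq + 2w.
The cofactor groups again: −4v² + 8vw + 9vq − 2v − 4w² − 9wq + 2w = −v(4v − 4w − 9q + 2) + w(4v − 4w − 9q + 2); both groups contain (4v − 4w − 9q + 2), giving −(v − w)(4v − 4w − 9q + 2).

−(4v − 4w − 9q + 2)(2v + 5q)(v − w)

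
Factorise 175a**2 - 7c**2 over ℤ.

Factor out 7, leaving 25a**2 - c**2, which is a difference of two squares.

7(5a + c)(5a - c)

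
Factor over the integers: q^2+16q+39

(q+13)(q+3)

Two integers with product 39 and sum 16 are 3 and 13.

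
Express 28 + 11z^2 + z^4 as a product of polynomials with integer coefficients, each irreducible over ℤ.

(z^2 + 4)(z^2 + 7)

Substitute u = z^2 to get a quadratic in u, then factor.
z^2 + 4 is irreducible over ℤ (sum of squares).
z^2 + 7 is irreducible over ℤ (always positive, so no real roots).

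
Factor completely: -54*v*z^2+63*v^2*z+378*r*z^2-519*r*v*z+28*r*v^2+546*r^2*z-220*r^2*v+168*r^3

(4*r+9*z)*(6*r-7*v+6*z)*(7*r-v)

Group: 6*r*(28*r^2-4*r*v+63*r*z-9*v*z) + (-7*v+6*z)*(28*r^2-4*r*v+63*r*z-9*v*z); both groups contain (28*r^2-4*r*v+63*r*z-9*v*z), so (6*r-7*v+6*z) is a factor with cofactor 28*r^2-4*r*v+63*r*z-9*v*z.
The cofactor groups again: 28*r^2-4*r*v+63*r*z-9*v*z = 4*r*(7*r-v) + 9*z*(7*r-v); both groups contain (7*r-v), giving (4*r+9*z)*(7*r-v).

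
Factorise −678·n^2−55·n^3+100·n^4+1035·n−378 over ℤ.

Among the possible rational roots, n = 3/5 is a root, giving the factor (5·n−3) and quotient 20·n^3+n^2−135·n+126.
Then n = 7/4 is a root, giving the factor (4·n−7) and quotient 5·n^2+9·n−18.
The remaining quadratic factors as (n+3)(5·n−6).

(4·n−7)·(5·n−3)·(5·n−6)·(n+3)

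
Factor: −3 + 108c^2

3(6c + 1)(6c − 1)

Pull out the common factor 3; 36c^2 − 1 is a difference of squares.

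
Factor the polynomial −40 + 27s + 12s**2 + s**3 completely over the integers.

Testing divisors of the constant over divisors of the leading coefficient, s = −5 is a root, so (s + 5) is a factor; dividing leaves s**2 + 7s − 8.
The remaining quadratic factors as (s − 1)(s + 8).

(s + 5)(s + 8)(s − 1)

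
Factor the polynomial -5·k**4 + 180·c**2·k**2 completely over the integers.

5·k**2·(6·c + k)·(6·c - k)

Factor out 5·k**2, leaving 36·c**2 - k**2, which is a difference of two squares.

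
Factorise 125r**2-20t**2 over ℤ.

5(5r+2t)(5r-2t)

Factor out 5, leaving 25r**2-4t**2, which is a difference of two squares.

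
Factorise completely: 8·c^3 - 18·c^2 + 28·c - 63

(4·c - 9)·(2·c^2 + 7)

Group as (8·c^3 + 28·c) + (-18·c^2 - 63) = 4·c·(2·c^2 + 7) - 9·(2·c^2 + 7).
Both groups share the factor (2·c^2 + 7).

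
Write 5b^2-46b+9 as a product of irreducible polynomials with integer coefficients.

(5b-1)(b-9)

Need a pair with product 5·9 = 45 and sum -46: that's -45 and -1.
Split the middle term: 5b^2-45b - b+9 = 5b(b-9) - (b-9).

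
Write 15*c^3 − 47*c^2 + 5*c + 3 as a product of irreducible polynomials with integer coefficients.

(3*c − 1)*(5*c + 1)*(c − 3)

Testing divisors of the constant over divisors of the leading coefficient, c = 1/3 is a root, so (3*c − 1) is a factor; dividing leaves 5*c^2 − 14*c − 3.
The remaining quadratic factors as (c − 3)(5*c + 1).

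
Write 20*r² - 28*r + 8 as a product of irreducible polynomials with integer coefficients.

4*(5*r - 2)*(r - 1)

Pull out the common factor 4, then factor the remaining trinomial.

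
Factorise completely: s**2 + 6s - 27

Two integers with product -27 and sum 6 are -3 and 9.

(s + 9)(s - 3)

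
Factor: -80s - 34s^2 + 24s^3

Pull out the common factor 2s, then factor the remaining trinomial.

2s(3s - 8)(4s + 5)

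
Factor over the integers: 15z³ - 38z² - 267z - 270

By the rational root theorem, z = -5/3 is a root, giving the factor (3z + 5) and quotient 5z² - 21z - 54.
The remaining quadratic factors as (z - 6)(5z + 9).

(3z + 5)(5z + 9)(z - 6)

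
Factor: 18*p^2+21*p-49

(3*p+7)*(6*p-7)

Need a pair with product 18·(-49) = -882 and sum 21: that's -21 and 42.
Split the middle term: 18*p^2-21*p + 42*p-49 = 3*p*(6*p-7) + 7*(6*p-7).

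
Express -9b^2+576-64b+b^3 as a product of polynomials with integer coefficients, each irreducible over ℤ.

Testing divisors of the constant over divisors of the leading coefficient, b = 8 is a root, giving the factor (b-8) and quotient b^2-b-72.
The remaining quadratic factors as (b+8)(b-9).

(b+8)(b-8)(b-9)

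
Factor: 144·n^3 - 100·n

Every term has a factor of 4·n. Then 36·n^2 - 25 = (6·n)² − (5)².

4·n·(6·n + 5)·(6·n - 5)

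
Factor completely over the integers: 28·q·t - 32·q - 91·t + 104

(4·q - 13)·(7·t - 8)

Group as (28·q·t - 32·q) + (-91·t + 104) = 4·q·(7·t - 8) - 13·(7·t - 8).
Both groups share the factor (7·t - 8).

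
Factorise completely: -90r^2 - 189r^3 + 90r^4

Pull out the common factor 9r^2, then factor the remaining trinomial.

9r^2(2r - 5)(5r + 2)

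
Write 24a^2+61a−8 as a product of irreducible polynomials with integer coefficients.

Need a pair with product 24·(−8) = −192 and sum 61: that's −3 and 64.
Split the middle term: 24a^2−3a + 64a−8 = 3a(8a−1) + 8(8a−1).

(3a+8)(8a−1)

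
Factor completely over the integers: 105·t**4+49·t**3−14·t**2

Pull out the common factor 7·t**2, then factor the remaining trinomial.

7·t**2·(3·t+2)·(5·t−1)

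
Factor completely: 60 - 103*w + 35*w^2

(5*w - 4)*(7*w - 15)

Need a pair with product 35·60 = 2100 and sum -103: that's -75 and -28.
Split the middle term: 35*w^2 - 75*w - 28*w + 60 = 5*w*(7*w - 15) - 4*(7*w - 15).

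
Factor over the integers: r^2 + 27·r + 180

(r + 12)·(r + 15)

Two integers with product 180 and sum 27 are 12 and 15.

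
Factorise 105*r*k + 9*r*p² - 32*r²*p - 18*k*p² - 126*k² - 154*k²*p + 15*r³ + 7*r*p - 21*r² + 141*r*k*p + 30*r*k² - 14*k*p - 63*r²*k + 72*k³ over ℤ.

(r - 2*k)*(3*r - 9*k - p)*(5*r + 4*k - 9*p - 7)

Group: 5*r*(3*r² - 15*r*k - r*p + 18*k² + 2*k*p) + (4*k - 9*p - 7)*(3*r² - 15*r*k - r*p + 18*k² + 2*k*p); both groups contain (3*r² - 15*r*k - r*p + 18*k² + 2*k*p), so (5*r + 4*k - 9*p - 7) is a factor with cofactor 3*r² - 15*r*k - r*p + 18*k² + 2*k*p.
The cofactor groups again: 3*r² - 15*r*k - r*p + 18*k² + 2*k*p = r*(3*r - 9*k - p) - 2*k*(3*r - 9*k - p); both groups contain (3*r - 9*k - p), giving (r - 2*k)*(3*r - 9*k - p).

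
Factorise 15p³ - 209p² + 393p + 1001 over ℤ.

(3p - 13)(5p + 7)(p - 11)

By the rational root theorem, p = 13/3 is a root, so (3p - 13) is a factor; dividing leaves 5p² - 48p - 77.
The remaining quadratic factors as (5p + 7)(p - 11).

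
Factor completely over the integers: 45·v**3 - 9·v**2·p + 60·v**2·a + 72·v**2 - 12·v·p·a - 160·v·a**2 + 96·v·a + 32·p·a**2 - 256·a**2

Group: 5·v·(9·v**2 + 12·v·a - 32·a**2) + (-p + 8)·(9·v**2 + 12·v·a - 32·a**2); both groups contain (9·v**2 + 12·v·a - 32·a**2), so (5·v - p + 8) is a factor with cofactor 9·v**2 + 12·v·a - 32·a**2.
The cofactor groups again: 9·v**2 + 12·v·a - 32·a**2 = 3·v·(3·v - 4·a) + 8·a·(3·v - 4·a); both groups contain (3·v - 4·a), giving (3·v + 8·a)·(3·v - 4·a).

(3·v - 4·a)·(5·v - p + 8)·(3·v + 8·a)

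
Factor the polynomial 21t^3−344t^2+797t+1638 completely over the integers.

(3t−14)(7t+9)(t−13)

By the rational root theorem, t = 14/3 is a root, giving the factor (3t−14) and quotient 7t^2−82t−117.
The remaining quadratic factors as (7t+9)(t−13).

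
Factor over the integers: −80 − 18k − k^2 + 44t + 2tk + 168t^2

Group: 12t(14t − k − 8) + (k + 10)(14t − k − 8); both groups contain (14t − k − 8).

(14t − k − 8)(12t + k + 10)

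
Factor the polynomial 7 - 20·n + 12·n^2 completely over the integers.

(2·n - 1)·(6·n - 7)

Need a pair with product 12·7 = 84 and sum -20: that's -14 and -6.
Split the middle term: 12·n^2 - 14·n - 6·n + 7 = 2·n·(6·n - 7) - (6·n - 7).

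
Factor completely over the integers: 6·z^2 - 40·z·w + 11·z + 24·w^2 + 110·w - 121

Group: 3·z·(2·z - 12·w + 11) + (-2·w - 11)·(2·z - 12·w + 11); both groups contain (2·z - 12·w + 11).

(2·z - 12·w + 11)·(3·z - 2·w - 11)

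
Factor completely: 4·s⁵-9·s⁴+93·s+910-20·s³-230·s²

By the rational root theorem, s = -7/4 is a root, giving the factor (4·s+7) and quotient s⁴-4·s³+2·s²-61·s+130.
Then s = 2 is a root, so (s-2) divides it; the quotient is s³-2·s²-2·s-65.
Continuing, s = 5 is a root, so (s-5) divides it; the quotient is s²+3·s+13.
The quadratic s²+3·s+13 has discriminant -43 < 0 and is irreducible over ℤ.

(4·s+7)·(s-2)·(s-5)·(s²+3·s+13)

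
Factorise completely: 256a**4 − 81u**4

(4a + 3u)(4a − 3u)(16a**2 + 9u**2)

Write as (16a**2)² − (9u**2)², then factor 16a**2 − 9u**2 once more.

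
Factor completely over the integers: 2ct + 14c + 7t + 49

(2c + 7)(t + 7)

Group as (2ct + 14c) + (7t + 49) = 2c(t + 7) + 7(t + 7).
Both groups share the factor (t + 7).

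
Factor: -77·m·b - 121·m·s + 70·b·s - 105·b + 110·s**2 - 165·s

-(11·m - 10·s + 15)·(7·b + 11·s)

Group: -11·m·(7·b + 11·s) + (10·s - 15)·(7·b + 11·s); both groups contain (7·b + 11·s).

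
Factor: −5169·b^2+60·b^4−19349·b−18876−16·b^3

Trying the rational-root candidates, b = −13/2 is a root, so (2·b+13) divides it; the quotient is 30·b^3−203·b^2−1265·b−1452.
Then b = 11 is a root, so (b−11) divides it; the quotient is 30·b^2+127·b+132.
The remaining quadratic factors as (5·b+12)(6·b+11).

(2·b+13)·(5·b+12)·(6·b+11)·(b−11)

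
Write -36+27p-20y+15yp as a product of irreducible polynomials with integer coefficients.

Group as (15yp-20y) + (27p-36) = 5y(3p-4) + 9(3p-4).
Both groups share the factor (3p-4).

(3p-4)(5y+9)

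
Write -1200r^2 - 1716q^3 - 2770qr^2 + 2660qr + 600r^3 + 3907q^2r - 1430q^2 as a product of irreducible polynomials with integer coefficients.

Group: 11q(-156q^2 + 185qr - 130q - 50r^2 + 100r) - 12r(-156q^2 + 185qr - 130q - 50r^2 + 100r); both groups contain (-156q^2 + 185qr - 130q - 50r^2 + 100r), so (11q - 12r) is a factor with cofactor -156q^2 + 185qr - 130q - 50r^2 + 100r.
The cofactor groups again: -156q^2 + 185qr - 130q - 50r^2 + 100r = -13q(12q - 5r + 10) + 10r(12q - 5r + 10); both groups contain (12q - 5r + 10), giving -(13q - 10r)(12q - 5r + 10).

-(11q - 12r)(12q - 5r + 10)(13q - 10r)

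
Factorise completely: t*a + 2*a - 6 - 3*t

(a - 3)*(t + 2)

Group as (t*a - 3*t) + (2*a - 6) = t*(a - 3) + 2*(a - 3).
Both groups share the factor (a - 3).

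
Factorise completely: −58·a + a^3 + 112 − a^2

Testing divisors of the constant over divisors of the leading coefficient, a = −8 is a root, so (a + 8) divides it; the quotient is a^2 − 9·a + 14.
The remaining quadratic factors as (a − 2)(a − 7).

(a + 8)·(a − 2)·(a − 7)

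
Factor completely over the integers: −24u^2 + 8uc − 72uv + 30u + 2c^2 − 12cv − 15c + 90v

−(2u − c + 6v)(12u + 2c − 15)

Group: −12u(2u − c + 6v) + (−2c + 15)(2u − c + 6v); both groups contain (2u − c + 6v).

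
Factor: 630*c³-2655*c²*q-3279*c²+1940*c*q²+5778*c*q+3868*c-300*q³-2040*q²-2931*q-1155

Group: 14*c*(45*c²-180*c*q-186*c+100*q²+180*q+77) + (-3*q-15)*(45*c²-180*c*q-186*c+100*q²+180*q+77); both groups contain (45*c²-180*c*q-186*c+100*q²+180*q+77), so (14*c-3*q-15) is a factor with cofactor 45*c²-180*c*q-186*c+100*q²+180*q+77.
The cofactor groups again: 45*c²-180*c*q-186*c+100*q²+180*q+77 = 15*c*(3*c-10*q-11) + (-10*q-7)*(3*c-10*q-11); both groups contain (3*c-10*q-11), giving (15*c-10*q-7)*(3*c-10*q-11).

(14*c-3*q-15)*(15*c-10*q-7)*(3*c-10*q-11)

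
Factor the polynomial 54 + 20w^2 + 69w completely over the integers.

Need a pair with product 20·54 = 1080 and sum 69: that's 24 and 45.
Split the middle term: 20w^2 + 24w + 45w + 54 = 4w(5w + 6) + 9(5w + 6).

(4w + 9)(5w + 6)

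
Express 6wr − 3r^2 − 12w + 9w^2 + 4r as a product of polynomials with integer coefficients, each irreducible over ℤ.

Group: 3w(3w − r) + (3r − 4)(3w − r); both groups contain (3w − r).

(3w − r)(3w + 3r − 4)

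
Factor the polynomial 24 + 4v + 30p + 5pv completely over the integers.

Group as (5pv + 30p) + (4v + 24) = 5p(v + 6) + 4(v + 6).
Both groups share the factor (v + 6).

(5p + 4)(v + 6)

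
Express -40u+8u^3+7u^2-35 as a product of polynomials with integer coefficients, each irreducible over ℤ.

(8u+7)(u^2-5)

Group as (8u^3-40u) + (7u^2-35) = 8u(u^2-5) + 7(u^2-5).
Both groups share the factor (u^2-5).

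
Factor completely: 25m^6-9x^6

-(3x^3-5m^3)(3x^3+5m^3)

Recognize a difference of squares with the parts 5m^3 and 3x^3.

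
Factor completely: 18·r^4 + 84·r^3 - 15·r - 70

(3·r + 14)·(6·r^3 - 5)

Group as (18·r^4 - 15·r) + (84·r^3 - 70) = 3·r·(6·r^3 - 5) + 14·(6·r^3 - 5).
Both groups share the factor (6·r^3 - 5).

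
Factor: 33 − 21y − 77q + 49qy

Group as (49qy − 77q) + (−21y + 33) = 7q(7y − 11) − 3(7y − 11).
Both groups share the factor (7y − 11).

(7q − 3)(7y − 11)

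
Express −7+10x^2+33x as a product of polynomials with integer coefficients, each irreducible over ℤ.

Need a pair with product 10·(−7) = −70 and sum 33: that's 35 and −2.
Split the middle term: 10x^2+35x − 2x−7 = 5x(2x+7) − (2x+7).

(2x+7)(5x−1)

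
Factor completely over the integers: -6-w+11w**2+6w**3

(2w+3)(3w-2)(w+1)

Testing divisors of the constant over divisors of the leading coefficient, w = 2/3 is a root, so (3w-2) is a factor; dividing leaves 2w**2+5w+3.
The remaining quadratic factors as (2w+3)(w+1).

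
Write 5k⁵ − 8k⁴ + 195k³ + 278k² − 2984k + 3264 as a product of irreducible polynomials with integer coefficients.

Among the possible rational roots, k = 8/5 is a root, so (5k − 8) is a factor; dividing leaves k⁴ + 39k² + 118k − 408.
Continuing, k = 2 is a root, so (k − 2) is a factor; dividing leaves k³ + 2k² + 43k + 204.
Continuing, k = −4 is a root, so (k + 4) is a factor; dividing leaves k² − 2k + 51.
The quadratic k² − 2k + 51 has discriminant −200 < 0 and is irreducible over ℤ.

(5k − 8)(k + 4)(k − 2)(k² − 2k + 51)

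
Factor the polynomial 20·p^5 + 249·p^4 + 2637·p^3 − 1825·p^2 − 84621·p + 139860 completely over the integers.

Testing divisors of the constant over divisors of the leading coefficient, p = 9/5 is a root, so (5·p − 9) is a factor; dividing leaves 4·p^4 + 57·p^3 + 630·p^2 + 769·p − 15540.
Then p = 15/4 is a root, so (4·p − 15) divides it; the quotient is p^3 + 18·p^2 + 225·p + 1036.
Then p = −7 is a root, giving the factor (p + 7) and quotient p^2 + 11·p + 148.
The quadratic p^2 + 11·p + 148 has discriminant −471 < 0 and is irreducible over ℤ.

(4·p − 15)·(5·p − 9)·(p + 7)·(p^2 + 11·p + 148)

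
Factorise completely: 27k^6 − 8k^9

Factor out k^6 first: what remains is −8k^3 + 27.
Recognize a difference of cubes with the parts 3 and 2k.

−k^6(2k − 3)(4k^2 + 6k + 9)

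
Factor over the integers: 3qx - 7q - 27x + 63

Group as (3qx - 7q) + (-27x + 63) = q(3x - 7) - 9(3x - 7).
Both groups share the factor (3x - 7).

(3x - 7)(q - 9)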